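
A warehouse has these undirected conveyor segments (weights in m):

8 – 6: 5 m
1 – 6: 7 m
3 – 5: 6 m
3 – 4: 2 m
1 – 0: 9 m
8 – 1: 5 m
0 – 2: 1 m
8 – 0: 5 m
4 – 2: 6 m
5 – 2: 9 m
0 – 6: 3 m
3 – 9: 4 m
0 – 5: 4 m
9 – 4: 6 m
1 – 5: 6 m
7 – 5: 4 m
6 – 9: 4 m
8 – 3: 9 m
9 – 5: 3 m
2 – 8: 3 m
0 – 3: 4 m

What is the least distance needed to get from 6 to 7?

11 m

Shortest distances from 6:
6: 0
0: 3  (via 6)
2: 4  (via 0)
9: 4  (via 6)
8: 5  (via 6)
1: 7  (via 6)
3: 7  (via 0)
5: 7  (via 0)
4: 9  (via 3)
7: 11  (via 5)
Shortest route: 6–0–5–7 = 11 m.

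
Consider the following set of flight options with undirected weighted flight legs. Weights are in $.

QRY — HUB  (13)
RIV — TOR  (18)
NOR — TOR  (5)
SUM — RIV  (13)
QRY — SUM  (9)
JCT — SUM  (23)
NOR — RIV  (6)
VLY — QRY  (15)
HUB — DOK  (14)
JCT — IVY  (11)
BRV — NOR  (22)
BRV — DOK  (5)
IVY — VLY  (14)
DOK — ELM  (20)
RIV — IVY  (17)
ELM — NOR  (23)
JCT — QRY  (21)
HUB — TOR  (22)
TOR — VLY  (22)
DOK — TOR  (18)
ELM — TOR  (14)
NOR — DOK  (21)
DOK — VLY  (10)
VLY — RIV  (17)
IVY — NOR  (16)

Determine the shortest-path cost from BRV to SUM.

Enumerating some paths:
BRV–NOR–RIV–SUM: 22+6+13 = 41
BRV–DOK–VLY–QRY–SUM: 5+10+15+9 = 39
BRV–DOK–VLY–RIV–SUM: 5+10+17+13 = 45
BRV–DOK–HUB–QRY–SUM: 5+14+13+9 = 41
The minimum is $39 via BRV–DOK–VLY–QRY–SUM.

$39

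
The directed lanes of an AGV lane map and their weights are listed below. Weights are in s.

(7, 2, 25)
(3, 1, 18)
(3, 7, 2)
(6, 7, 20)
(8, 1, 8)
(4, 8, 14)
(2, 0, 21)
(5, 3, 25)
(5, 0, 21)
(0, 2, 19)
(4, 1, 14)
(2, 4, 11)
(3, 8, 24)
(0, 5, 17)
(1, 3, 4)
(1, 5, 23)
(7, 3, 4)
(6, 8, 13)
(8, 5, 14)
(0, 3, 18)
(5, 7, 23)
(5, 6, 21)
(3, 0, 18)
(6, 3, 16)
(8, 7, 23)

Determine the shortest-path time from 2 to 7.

Candidate routes:
2 - 0 - 3 - 7: 21+18+2 = 41
2 - 4 - 1 - 3 - 7: 11+14+4+2 = 31
2 - 4 - 8 - 1 - 3 - 7: 11+14+8+4+2 = 39
2 - 4 - 8 - 7: 11+14+23 = 48
Cheapest is 2 - 4 - 1 - 3 - 7 at 31 s.

31 s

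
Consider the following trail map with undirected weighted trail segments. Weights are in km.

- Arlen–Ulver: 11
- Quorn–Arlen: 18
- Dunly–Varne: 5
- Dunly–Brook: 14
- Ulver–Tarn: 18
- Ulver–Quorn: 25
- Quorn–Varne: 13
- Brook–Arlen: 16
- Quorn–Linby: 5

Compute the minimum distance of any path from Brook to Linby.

37 km

Settle nodes by increasing distance from Brook:
Brook: 0
Dunly: 14  (via Brook)
Arlen: 16  (via Brook)
Varne: 19  (via Dunly)
Ulver: 27  (via Arlen)
Quorn: 32  (via Varne)
Linby: 37  (via Quorn)
Shortest route: Brook–Dunly–Varne–Quorn–Linby = 37 km.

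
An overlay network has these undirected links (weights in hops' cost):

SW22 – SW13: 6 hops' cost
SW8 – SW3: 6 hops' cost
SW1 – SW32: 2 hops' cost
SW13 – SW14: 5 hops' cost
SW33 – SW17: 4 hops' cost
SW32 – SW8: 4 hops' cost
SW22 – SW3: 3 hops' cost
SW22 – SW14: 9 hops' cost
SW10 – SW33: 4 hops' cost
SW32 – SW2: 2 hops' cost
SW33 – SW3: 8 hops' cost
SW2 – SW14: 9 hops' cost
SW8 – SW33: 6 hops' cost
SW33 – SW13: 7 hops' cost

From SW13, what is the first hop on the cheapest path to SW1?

SW14

Candidate routes:
SW13–SW14–SW2–SW32–SW1: 5+9+2+2 = 18
SW13–SW33–SW3–SW8–SW32–SW1: 7+8+6+4+2 = 27
SW13–SW22–SW3–SW8–SW32–SW1: 6+3+6+4+2 = 21
SW13–SW33–SW8–SW32–SW1: 7+6+4+2 = 19
Cheapest is SW13–SW14–SW2–SW32–SW1 at 18 hops' cost.
So from SW13 the first move is to SW14.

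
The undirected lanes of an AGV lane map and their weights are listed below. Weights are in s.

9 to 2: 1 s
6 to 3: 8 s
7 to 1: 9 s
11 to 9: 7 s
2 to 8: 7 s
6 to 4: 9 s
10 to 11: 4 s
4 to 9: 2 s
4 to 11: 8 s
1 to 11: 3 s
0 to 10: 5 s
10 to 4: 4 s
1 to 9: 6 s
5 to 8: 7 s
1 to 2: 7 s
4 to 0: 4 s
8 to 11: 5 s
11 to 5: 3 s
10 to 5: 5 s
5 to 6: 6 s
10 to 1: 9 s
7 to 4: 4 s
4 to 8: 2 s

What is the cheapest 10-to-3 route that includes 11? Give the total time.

Shortest 10→11: 10–11 = 4
Best 11 to 3: 11–5–6–3 costing 17
Total via 11: 4 + 17 = 21 s.

21 s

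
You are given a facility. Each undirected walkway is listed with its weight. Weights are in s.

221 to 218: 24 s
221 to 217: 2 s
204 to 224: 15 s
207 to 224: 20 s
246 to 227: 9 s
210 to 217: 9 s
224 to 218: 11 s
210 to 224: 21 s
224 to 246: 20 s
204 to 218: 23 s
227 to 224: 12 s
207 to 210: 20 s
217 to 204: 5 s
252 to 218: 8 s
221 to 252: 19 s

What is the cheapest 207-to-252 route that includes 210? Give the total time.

50 s

Shortest 207→210: 207 → 210 = 20
Best 210 to 252: 210 → 217 → 221 → 252 costing 30
Total via 210: 20 + 30 = 50 s.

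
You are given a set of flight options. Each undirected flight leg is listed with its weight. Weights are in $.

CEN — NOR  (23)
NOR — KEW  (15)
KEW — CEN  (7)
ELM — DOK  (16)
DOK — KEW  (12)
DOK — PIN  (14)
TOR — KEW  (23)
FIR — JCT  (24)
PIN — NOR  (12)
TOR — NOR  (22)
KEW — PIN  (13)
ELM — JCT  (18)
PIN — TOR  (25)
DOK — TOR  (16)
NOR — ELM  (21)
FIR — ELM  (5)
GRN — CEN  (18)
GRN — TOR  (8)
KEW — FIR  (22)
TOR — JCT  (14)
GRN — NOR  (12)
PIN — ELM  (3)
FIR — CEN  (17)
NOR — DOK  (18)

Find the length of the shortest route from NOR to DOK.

$18

Candidate routes:
NOR - PIN - DOK: 12+14 = 26
NOR - DOK: 18 = 18
The minimum is $18 via NOR - DOK.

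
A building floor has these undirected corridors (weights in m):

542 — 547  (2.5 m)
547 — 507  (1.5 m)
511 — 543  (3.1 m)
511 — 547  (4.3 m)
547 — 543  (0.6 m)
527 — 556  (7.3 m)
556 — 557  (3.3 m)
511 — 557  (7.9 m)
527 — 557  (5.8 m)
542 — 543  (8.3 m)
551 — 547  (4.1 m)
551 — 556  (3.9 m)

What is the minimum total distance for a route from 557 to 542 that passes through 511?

Best 557 to 511: 557–511 costing 7.9
Best 511 to 542: 511–543–547–542 costing 6.2
Total via 511: 7.9 + 6.2 = 14.1 m.

14.1 m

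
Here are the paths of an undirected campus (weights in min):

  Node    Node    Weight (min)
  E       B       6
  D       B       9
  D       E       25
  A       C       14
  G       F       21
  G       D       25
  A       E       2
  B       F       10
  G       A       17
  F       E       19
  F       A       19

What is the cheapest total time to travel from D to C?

31 min

Compare a few routes:
D–B–F–A–C: 9+10+19+14 = 52
D–B–E–A–C: 9+6+2+14 = 31
D–E–A–C: 25+2+14 = 41
The minimum is 31 min via D–B–E–A–C.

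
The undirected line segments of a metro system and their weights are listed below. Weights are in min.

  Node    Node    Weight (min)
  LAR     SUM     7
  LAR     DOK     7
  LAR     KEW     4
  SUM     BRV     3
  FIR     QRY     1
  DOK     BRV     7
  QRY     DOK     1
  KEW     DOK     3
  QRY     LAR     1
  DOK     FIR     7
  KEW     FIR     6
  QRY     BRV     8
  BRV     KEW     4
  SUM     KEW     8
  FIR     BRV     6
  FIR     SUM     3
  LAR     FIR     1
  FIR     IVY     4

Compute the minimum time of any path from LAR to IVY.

5 min

Shortest distances from LAR:
LAR: 0
FIR: 1  (via LAR)
QRY: 1  (via LAR)
DOK: 2  (via QRY)
SUM: 4  (via FIR)
KEW: 4  (via LAR)
IVY: 5  (via FIR)
Shortest route: LAR → FIR → IVY = 5 min.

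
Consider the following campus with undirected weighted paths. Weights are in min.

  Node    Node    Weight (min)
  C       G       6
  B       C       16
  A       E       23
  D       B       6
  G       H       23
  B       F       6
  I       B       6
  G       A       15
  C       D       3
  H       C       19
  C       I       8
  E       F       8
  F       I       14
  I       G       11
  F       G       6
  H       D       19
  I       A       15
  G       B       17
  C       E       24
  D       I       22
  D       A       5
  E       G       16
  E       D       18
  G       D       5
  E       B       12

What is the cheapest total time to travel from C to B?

Shortest distances from C:
C: 0
D: 3  (via C)
G: 6  (via C)
A: 8  (via D)
I: 8  (via C)
B: 9  (via D)
Shortest route: C → D → B = 9 min.

9 min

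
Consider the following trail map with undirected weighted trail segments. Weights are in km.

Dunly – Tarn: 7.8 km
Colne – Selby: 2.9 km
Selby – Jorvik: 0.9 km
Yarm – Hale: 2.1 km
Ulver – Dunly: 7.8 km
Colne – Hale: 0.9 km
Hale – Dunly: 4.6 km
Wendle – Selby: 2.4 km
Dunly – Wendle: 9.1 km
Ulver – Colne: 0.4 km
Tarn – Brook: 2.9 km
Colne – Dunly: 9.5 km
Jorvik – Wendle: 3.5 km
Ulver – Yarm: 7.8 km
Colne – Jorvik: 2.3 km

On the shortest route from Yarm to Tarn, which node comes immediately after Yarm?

Hale

Enumerating some paths:
Yarm–Hale–Colne–Ulver–Dunly–Tarn: 2.1+0.9+0.4+7.8+7.8 = 19
Yarm–Hale–Colne–Dunly–Tarn: 2.1+0.9+9.5+7.8 = 20.3
Yarm–Hale–Dunly–Tarn: 2.1+4.6+7.8 = 14.5
Yarm–Ulver–Colne–Hale–Dunly–Tarn: 7.8+0.4+0.9+4.6+7.8 = 21.5
Cheapest is Yarm–Hale–Dunly–Tarn at 14.5 km.
So from Yarm the first move is to Hale.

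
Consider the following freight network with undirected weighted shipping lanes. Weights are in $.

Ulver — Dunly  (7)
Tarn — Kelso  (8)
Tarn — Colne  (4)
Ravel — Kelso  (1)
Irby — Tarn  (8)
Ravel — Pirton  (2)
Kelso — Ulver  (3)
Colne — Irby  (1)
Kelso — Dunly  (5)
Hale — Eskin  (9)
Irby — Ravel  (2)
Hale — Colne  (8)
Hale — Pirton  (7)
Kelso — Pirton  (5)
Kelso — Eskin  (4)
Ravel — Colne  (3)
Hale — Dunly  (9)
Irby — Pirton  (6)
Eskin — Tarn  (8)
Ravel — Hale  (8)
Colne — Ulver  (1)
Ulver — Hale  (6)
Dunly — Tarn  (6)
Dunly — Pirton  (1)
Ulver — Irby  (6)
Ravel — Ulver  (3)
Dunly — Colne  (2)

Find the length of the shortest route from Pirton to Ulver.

$4

Compare a few routes:
Pirton–Dunly–Colne–Ulver: 1+2+1 = 4
Pirton–Ravel–Ulver: 2+3 = 5
The minimum is $4 via Pirton–Dunly–Colne–Ulver.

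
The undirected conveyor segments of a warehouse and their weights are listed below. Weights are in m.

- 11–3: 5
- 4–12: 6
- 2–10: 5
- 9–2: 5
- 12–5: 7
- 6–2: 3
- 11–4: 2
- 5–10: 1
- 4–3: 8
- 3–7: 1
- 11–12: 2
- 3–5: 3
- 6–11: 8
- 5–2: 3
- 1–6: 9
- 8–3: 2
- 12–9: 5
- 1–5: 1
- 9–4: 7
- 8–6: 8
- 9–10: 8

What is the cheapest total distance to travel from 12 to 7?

8 m

Enumerating some paths:
12 - 11 - 4 - 3 - 7: 2+2+8+1 = 13
12 - 5 - 3 - 7: 7+3+1 = 11
12 - 11 - 3 - 7: 2+5+1 = 8
The minimum is 8 m via 12 - 11 - 3 - 7.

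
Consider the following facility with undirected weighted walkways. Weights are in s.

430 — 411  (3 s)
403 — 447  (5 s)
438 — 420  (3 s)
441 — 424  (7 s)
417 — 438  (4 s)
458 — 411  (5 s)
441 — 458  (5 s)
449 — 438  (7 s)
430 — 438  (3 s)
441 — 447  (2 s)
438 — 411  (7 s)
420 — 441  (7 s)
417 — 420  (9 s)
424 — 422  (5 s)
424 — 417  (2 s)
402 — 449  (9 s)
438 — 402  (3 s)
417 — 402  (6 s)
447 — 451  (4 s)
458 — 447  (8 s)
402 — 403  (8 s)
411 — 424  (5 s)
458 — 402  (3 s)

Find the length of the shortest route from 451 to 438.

16 s

Shortest distances from 451:
451: 0
447: 4  (via 451)
441: 6  (via 447)
403: 9  (via 447)
458: 11  (via 441)
424: 13  (via 441)
420: 13  (via 441)
402: 14  (via 458)
417: 15  (via 424)
438: 16  (via 420)
Shortest route: 451 → 447 → 441 → 420 → 438 = 16 s.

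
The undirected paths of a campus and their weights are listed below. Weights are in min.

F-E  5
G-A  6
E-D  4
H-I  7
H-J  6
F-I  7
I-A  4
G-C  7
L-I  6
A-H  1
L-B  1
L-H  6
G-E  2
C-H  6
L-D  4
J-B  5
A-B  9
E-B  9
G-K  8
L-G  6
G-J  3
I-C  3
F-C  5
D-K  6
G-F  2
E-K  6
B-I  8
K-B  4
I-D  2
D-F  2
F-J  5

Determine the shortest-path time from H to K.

Shortest distances from H:
H: 0
A: 1  (via H)
I: 5  (via A)
C: 6  (via H)
J: 6  (via H)
L: 6  (via H)
B: 7  (via L)
D: 7  (via I)
G: 7  (via A)
E: 9  (via G)
F: 9  (via D)
K: 11  (via B)
Shortest route: H → L → B → K = 11 min.

11 min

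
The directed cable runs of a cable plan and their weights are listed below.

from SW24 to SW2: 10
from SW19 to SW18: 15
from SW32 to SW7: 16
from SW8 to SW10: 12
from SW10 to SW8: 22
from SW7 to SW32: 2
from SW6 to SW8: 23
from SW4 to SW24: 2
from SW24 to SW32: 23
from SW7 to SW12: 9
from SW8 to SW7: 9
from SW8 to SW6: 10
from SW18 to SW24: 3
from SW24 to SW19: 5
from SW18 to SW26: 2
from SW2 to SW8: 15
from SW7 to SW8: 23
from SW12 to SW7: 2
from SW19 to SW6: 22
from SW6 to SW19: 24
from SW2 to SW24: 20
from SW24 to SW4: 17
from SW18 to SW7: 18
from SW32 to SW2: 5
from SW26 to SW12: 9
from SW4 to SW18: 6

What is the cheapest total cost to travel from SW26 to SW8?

Compare a few routes:
SW26 → SW12 → SW7 → SW8: 9+2+23 = 34
SW26 → SW12 → SW7 → SW32 → SW2 → SW8: 9+2+2+5+15 = 33
The minimum is 33 via SW26 → SW12 → SW7 → SW32 → SW2 → SW8.

33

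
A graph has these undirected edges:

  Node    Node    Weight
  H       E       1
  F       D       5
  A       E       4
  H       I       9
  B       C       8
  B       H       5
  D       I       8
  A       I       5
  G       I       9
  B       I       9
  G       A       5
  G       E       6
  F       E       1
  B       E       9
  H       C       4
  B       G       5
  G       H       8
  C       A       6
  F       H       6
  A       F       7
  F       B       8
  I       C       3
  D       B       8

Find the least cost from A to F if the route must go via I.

14

Best A to I: A → I costing 5
Shortest I→F: I → C → H → E → F = 9
Total via I: 5 + 9 = 14.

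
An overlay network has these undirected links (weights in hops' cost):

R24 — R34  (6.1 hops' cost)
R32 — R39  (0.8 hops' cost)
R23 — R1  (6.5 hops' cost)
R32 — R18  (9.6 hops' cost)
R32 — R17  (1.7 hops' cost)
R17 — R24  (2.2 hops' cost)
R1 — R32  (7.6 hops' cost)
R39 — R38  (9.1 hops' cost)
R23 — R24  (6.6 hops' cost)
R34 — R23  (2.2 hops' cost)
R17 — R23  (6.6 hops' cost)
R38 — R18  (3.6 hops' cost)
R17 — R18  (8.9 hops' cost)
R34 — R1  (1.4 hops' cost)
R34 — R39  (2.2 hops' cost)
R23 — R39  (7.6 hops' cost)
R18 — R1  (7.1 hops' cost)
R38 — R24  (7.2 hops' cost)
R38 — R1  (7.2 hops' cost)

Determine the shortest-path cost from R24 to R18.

10.8 hops' cost

Settle nodes by increasing distance from R24:
R24: 0
R17: 2.2  (via R24)
R32: 3.9  (via R17)
R39: 4.7  (via R32)
R34: 6.1  (via R24)
R23: 6.6  (via R24)
R38: 7.2  (via R24)
R1: 7.5  (via R34)
R18: 10.8  (via R38)
Shortest route: R24–R38–R18 = 10.8 hops' cost.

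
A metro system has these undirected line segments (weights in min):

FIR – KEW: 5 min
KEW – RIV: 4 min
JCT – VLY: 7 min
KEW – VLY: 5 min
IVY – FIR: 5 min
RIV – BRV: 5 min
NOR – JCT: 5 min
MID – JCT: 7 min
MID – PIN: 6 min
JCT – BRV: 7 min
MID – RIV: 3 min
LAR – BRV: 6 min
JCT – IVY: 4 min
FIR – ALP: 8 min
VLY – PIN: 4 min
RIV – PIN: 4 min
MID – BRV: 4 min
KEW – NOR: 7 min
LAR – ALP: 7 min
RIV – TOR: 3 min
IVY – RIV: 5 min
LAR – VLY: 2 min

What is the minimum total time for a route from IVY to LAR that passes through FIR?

Best IVY to FIR: IVY → FIR costing 5
Best FIR to LAR: FIR → KEW → VLY → LAR costing 12
Total via FIR: 5 + 12 = 17 min.

17 min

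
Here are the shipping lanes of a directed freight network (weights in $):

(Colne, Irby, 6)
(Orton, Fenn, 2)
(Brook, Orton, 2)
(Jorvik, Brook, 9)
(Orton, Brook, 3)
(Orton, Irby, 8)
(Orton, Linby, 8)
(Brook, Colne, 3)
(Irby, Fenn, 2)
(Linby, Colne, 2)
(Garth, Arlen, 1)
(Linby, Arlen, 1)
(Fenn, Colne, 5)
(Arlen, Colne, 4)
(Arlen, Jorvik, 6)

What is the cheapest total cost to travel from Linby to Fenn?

$10

Candidate routes:
Linby - Arlen - Jorvik - Brook - Orton - Fenn: 1+6+9+2+2 = 20
Linby - Colne - Irby - Fenn: 2+6+2 = 10
Linby - Arlen - Colne - Irby - Fenn: 1+4+6+2 = 13
Cheapest is Linby - Colne - Irby - Fenn at $10.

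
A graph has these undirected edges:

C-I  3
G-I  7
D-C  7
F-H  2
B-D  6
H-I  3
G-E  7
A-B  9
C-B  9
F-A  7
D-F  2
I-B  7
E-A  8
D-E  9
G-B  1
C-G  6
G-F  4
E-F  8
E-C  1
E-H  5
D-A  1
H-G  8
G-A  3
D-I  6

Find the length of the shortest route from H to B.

7

Settle nodes by increasing distance from H:
H: 0
F: 2  (via H)
I: 3  (via H)
D: 4  (via F)
A: 5  (via D)
E: 5  (via H)
C: 6  (via I)
G: 6  (via F)
B: 7  (via G)
Shortest route: H → F → G → B = 7.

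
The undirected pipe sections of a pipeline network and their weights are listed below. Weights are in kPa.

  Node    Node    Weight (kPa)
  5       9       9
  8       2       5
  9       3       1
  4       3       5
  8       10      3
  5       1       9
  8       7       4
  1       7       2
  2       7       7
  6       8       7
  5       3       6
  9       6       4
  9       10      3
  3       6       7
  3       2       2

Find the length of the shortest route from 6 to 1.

Candidate routes:
6–8–7–1: 7+4+2 = 13
6–9–10–8–7–1: 4+3+3+4+2 = 16
6–3–2–7–1: 7+2+7+2 = 18
6–9–3–2–7–1: 4+1+2+7+2 = 16
The minimum is 13 kPa via 6–8–7–1.

13 kPa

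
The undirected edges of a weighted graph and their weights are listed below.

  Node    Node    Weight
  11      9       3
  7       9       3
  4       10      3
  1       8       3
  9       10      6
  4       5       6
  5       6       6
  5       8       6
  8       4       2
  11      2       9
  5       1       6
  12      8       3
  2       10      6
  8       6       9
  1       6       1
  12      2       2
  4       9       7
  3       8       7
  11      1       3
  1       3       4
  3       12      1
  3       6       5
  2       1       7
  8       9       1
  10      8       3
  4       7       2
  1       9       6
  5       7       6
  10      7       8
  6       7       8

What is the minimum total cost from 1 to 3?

4

Shortest distances from 1:
1: 0
6: 1  (via 1)
8: 3  (via 1)
11: 3  (via 1)
3: 4  (via 1)
Shortest route: 1 → 3 = 4.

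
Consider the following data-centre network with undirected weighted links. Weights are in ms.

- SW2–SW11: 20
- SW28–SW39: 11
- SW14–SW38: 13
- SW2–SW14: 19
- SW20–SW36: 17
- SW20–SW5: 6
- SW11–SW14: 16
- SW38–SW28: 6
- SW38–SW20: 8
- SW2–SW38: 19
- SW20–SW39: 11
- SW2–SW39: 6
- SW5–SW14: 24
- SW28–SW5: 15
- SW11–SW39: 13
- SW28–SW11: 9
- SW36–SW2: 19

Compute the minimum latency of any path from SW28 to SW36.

31 ms

Compare a few routes:
SW28 → SW39 → SW2 → SW36: 11+6+19 = 36
SW28 → SW38 → SW20 → SW36: 6+8+17 = 31
SW28 → SW5 → SW20 → SW36: 15+6+17 = 38
The minimum is 31 ms via SW28 → SW38 → SW20 → SW36.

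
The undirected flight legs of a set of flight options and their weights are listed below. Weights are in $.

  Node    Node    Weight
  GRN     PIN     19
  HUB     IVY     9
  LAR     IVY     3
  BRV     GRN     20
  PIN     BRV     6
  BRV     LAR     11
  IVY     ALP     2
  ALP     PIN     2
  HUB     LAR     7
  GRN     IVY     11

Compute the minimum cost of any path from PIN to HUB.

Candidate routes:
PIN → ALP → IVY → LAR → HUB: 2+2+3+7 = 14
PIN → ALP → IVY → HUB: 2+2+9 = 13
PIN → BRV → LAR → HUB: 6+11+7 = 24
Cheapest is PIN → ALP → IVY → HUB at $13.

$13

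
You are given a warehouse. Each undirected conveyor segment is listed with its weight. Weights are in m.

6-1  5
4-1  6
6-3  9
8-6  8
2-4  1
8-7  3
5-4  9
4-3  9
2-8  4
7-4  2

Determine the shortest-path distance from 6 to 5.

20 m

Shortest distances from 6:
6: 0
1: 5  (via 6)
8: 8  (via 6)
3: 9  (via 6)
4: 11  (via 1)
7: 11  (via 8)
2: 12  (via 8)
5: 20  (via 4)
Shortest route: 6 → 1 → 4 → 5 = 20 m.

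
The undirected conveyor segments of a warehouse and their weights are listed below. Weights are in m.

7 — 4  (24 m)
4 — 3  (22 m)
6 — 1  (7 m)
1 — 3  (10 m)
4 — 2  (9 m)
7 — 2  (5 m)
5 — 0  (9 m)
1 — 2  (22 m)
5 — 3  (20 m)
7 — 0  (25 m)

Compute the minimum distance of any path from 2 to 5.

Settle nodes by increasing distance from 2:
2: 0
7: 5  (via 2)
4: 9  (via 2)
1: 22  (via 2)
6: 29  (via 1)
0: 30  (via 7)
3: 31  (via 4)
5: 39  (via 0)
Shortest route: 2 → 7 → 0 → 5 = 39 m.

39 m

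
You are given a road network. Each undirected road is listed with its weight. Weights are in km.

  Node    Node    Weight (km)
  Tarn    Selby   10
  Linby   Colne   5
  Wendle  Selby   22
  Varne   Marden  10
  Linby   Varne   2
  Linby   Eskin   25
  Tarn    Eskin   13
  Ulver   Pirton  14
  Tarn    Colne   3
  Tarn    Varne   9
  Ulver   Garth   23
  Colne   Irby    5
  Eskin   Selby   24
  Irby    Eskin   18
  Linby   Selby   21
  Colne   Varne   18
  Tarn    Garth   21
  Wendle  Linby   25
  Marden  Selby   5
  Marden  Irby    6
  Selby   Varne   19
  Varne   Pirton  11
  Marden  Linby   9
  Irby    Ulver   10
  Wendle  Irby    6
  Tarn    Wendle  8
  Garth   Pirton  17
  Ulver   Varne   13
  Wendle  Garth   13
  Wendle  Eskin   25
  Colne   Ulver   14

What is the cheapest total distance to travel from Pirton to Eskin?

Running Dijkstra from Pirton:
Pirton: 0
Varne: 11  (via Pirton)
Linby: 13  (via Varne)
Ulver: 14  (via Pirton)
Garth: 17  (via Pirton)
Colne: 18  (via Linby)
Tarn: 20  (via Varne)
Marden: 21  (via Varne)
Irby: 23  (via Colne)
Selby: 26  (via Marden)
Wendle: 28  (via Tarn)
Eskin: 33  (via Tarn)
Shortest route: Pirton–Varne–Tarn–Eskin = 33 km.

33 km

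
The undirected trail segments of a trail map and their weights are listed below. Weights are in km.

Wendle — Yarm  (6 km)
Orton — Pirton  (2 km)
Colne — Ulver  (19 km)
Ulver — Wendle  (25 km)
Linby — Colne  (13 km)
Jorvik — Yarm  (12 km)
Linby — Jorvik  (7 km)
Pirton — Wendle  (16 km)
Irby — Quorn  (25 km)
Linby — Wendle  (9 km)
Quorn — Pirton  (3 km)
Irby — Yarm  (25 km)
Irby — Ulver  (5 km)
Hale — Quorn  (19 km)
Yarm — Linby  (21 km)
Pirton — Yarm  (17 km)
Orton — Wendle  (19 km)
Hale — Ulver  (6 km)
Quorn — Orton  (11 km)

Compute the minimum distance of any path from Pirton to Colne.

38 km

Candidate routes:
Pirton - Yarm - Wendle - Linby - Colne: 17+6+9+13 = 45
Pirton - Orton - Wendle - Linby - Colne: 2+19+9+13 = 43
Pirton - Wendle - Linby - Colne: 16+9+13 = 38
The minimum is 38 km via Pirton - Wendle - Linby - Colne.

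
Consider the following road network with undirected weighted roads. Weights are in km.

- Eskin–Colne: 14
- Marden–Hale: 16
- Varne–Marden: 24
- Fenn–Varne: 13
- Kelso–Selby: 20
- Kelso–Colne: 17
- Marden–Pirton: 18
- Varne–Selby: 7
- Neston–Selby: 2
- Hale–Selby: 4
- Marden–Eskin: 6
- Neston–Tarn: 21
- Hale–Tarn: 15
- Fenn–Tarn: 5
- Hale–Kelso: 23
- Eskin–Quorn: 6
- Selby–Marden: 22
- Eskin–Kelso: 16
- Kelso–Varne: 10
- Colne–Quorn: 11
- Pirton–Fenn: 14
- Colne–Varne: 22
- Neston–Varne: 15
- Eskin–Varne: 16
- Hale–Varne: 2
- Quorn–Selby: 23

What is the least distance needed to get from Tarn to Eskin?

33 km

Running Dijkstra from Tarn:
Tarn: 0
Fenn: 5  (via Tarn)
Hale: 15  (via Tarn)
Varne: 17  (via Hale)
Pirton: 19  (via Fenn)
Selby: 19  (via Hale)
Neston: 21  (via Tarn)
Kelso: 27  (via Varne)
Marden: 31  (via Hale)
Eskin: 33  (via Varne)
Shortest route: Tarn → Hale → Varne → Eskin = 33 km.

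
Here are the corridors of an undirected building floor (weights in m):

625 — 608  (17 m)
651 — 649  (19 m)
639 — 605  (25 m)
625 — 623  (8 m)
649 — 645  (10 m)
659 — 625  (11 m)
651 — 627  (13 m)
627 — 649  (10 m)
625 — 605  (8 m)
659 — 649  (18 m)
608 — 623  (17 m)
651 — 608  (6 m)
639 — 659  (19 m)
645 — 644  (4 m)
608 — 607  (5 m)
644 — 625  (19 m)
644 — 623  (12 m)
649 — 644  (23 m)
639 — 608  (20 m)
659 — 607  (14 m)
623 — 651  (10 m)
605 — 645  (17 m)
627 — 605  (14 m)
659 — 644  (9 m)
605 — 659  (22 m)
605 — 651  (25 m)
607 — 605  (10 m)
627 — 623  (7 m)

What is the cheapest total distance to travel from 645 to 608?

32 m

Shortest distances from 645:
645: 0
644: 4  (via 645)
649: 10  (via 645)
659: 13  (via 644)
623: 16  (via 644)
605: 17  (via 645)
627: 20  (via 649)
625: 23  (via 644)
651: 26  (via 623)
607: 27  (via 659)
608: 32  (via 651)
Shortest route: 645–644–623–651–608 = 32 m.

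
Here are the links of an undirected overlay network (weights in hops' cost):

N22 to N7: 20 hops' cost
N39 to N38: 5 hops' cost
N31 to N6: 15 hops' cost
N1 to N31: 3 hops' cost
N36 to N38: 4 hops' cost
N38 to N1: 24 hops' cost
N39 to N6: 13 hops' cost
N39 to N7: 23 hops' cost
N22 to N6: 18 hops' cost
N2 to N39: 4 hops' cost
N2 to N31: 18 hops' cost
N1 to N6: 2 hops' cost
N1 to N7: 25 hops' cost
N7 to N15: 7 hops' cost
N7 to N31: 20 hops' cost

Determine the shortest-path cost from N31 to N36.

27 hops' cost

Shortest distances from N31:
N31: 0
N1: 3  (via N31)
N6: 5  (via N1)
N39: 18  (via N6)
N2: 18  (via N31)
N7: 20  (via N31)
N22: 23  (via N6)
N38: 23  (via N39)
N36: 27  (via N38)
Shortest route: N31–N1–N6–N39–N38–N36 = 27 hops' cost.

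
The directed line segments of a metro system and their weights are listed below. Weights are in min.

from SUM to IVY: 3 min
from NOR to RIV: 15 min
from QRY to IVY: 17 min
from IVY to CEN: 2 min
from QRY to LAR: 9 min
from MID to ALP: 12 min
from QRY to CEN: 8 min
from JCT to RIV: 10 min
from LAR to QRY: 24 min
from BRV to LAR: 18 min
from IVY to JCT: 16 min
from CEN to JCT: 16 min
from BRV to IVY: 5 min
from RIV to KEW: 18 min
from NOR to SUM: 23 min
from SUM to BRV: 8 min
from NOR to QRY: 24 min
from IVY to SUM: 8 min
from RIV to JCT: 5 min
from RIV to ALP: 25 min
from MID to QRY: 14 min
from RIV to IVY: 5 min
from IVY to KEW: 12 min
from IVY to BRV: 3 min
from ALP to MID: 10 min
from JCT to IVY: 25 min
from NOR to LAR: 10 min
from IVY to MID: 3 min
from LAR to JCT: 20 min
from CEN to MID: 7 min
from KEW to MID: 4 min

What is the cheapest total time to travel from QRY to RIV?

Candidate routes:
QRY - LAR - JCT - RIV: 9+20+10 = 39
QRY - CEN - JCT - RIV: 8+16+10 = 34
The minimum is 34 min via QRY - CEN - JCT - RIV.

34 min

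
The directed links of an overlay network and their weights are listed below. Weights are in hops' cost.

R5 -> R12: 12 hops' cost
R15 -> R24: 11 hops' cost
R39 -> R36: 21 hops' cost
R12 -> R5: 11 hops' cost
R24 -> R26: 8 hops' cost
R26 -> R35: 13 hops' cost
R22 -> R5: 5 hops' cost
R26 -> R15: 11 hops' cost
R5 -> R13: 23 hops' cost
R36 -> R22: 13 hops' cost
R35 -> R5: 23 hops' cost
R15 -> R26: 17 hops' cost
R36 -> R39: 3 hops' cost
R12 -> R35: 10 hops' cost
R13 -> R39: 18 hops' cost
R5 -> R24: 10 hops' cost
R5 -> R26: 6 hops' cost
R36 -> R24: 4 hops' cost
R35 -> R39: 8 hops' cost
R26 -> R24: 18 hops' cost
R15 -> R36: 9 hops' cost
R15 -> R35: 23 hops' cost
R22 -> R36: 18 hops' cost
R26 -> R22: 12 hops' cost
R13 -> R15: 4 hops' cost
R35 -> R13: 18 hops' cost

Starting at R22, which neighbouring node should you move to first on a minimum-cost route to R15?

Candidate routes:
R22–R5–R13–R15: 5+23+4 = 32
R22–R5–R24–R26–R15: 5+10+8+11 = 34
R22–R5–R26–R15: 5+6+11 = 22
Cheapest is R22–R5–R26–R15 at 22 hops' cost.
So from R22 the first move is to R5.

R5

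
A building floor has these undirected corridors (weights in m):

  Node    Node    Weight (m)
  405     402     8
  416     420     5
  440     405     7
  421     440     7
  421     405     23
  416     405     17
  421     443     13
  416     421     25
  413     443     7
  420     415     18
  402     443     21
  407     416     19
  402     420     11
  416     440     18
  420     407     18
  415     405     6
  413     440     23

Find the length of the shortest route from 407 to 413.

57 m

Settle nodes by increasing distance from 407:
407: 0
420: 18  (via 407)
416: 19  (via 407)
402: 29  (via 420)
415: 36  (via 420)
405: 36  (via 416)
440: 37  (via 416)
421: 44  (via 416)
443: 50  (via 402)
413: 57  (via 443)
Shortest route: 407 → 420 → 402 → 443 → 413 = 57 m.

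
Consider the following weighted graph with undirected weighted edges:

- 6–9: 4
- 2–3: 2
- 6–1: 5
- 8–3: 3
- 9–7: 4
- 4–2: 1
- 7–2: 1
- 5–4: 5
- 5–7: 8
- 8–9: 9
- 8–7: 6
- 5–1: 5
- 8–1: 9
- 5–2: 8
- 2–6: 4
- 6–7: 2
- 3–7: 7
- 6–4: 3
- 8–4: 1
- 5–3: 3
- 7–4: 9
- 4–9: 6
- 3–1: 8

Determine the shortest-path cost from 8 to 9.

Enumerating some paths:
8 - 4 - 2 - 7 - 6 - 9: 1+1+1+2+4 = 9
8 - 4 - 6 - 9: 1+3+4 = 8
8 - 4 - 9: 1+6 = 7
Cheapest is 8 - 4 - 9 at 7.

7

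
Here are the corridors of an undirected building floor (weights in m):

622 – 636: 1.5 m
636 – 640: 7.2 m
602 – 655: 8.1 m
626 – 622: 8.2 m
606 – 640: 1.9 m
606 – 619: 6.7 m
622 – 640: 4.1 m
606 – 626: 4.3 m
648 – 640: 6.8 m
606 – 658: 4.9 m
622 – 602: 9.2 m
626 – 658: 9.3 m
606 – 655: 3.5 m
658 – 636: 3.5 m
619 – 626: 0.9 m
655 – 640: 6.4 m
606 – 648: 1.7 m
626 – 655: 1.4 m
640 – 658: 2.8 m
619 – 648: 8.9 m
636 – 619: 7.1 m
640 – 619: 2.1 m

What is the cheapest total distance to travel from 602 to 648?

Shortest distances from 602:
602: 0
655: 8.1  (via 602)
622: 9.2  (via 602)
626: 9.5  (via 655)
619: 10.4  (via 626)
636: 10.7  (via 622)
606: 11.6  (via 655)
640: 12.5  (via 619)
648: 13.3  (via 606)
Shortest route: 602–655–606–648 = 13.3 m.

13.3 m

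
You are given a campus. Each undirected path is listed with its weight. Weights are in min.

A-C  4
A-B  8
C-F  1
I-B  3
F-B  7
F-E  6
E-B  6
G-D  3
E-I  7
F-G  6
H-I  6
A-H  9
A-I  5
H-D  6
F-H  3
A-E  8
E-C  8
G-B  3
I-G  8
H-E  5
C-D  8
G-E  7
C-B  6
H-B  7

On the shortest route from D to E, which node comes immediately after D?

Candidate routes:
D - H - E: 6+5 = 11
D - G - E: 3+7 = 10
Cheapest is D - G - E at 10 min.
So from D the first move is to G.

G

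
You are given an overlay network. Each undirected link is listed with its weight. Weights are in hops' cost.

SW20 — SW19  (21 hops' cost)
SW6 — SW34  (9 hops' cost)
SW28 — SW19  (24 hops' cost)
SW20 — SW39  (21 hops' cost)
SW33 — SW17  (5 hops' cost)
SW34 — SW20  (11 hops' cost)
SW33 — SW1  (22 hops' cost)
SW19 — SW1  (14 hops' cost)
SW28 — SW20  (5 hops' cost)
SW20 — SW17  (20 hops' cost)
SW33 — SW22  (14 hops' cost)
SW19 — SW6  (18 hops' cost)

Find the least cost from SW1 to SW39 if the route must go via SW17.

Shortest SW1→SW17: SW1–SW33–SW17 = 27
Shortest SW17→SW39: SW17–SW20–SW39 = 41
Total via SW17: 27 + 41 = 68 hops' cost.

68 hops' cost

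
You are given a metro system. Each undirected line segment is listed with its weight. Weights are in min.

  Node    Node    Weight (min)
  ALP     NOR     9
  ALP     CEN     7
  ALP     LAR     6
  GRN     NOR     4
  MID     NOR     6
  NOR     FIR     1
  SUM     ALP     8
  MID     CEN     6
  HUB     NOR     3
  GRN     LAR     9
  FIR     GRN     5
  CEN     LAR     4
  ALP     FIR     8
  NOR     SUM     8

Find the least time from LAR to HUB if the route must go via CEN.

19 min

Best LAR to CEN: LAR → CEN costing 4
Best CEN to HUB: CEN → MID → NOR → HUB costing 15
Total via CEN: 4 + 15 = 19 min.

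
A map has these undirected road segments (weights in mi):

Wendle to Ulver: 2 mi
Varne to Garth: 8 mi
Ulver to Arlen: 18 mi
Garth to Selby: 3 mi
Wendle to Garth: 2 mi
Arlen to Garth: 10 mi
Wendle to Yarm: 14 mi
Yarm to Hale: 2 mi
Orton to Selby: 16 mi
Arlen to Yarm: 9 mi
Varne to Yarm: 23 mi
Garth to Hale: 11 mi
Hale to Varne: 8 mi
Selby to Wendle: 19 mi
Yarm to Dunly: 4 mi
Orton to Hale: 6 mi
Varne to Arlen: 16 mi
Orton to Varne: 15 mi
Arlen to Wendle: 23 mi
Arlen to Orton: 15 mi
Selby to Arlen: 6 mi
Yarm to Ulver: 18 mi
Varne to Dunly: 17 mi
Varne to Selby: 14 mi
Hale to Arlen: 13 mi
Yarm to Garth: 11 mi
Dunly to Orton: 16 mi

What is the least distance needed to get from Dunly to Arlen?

Running Dijkstra from Dunly:
Dunly: 0
Yarm: 4  (via Dunly)
Hale: 6  (via Yarm)
Orton: 12  (via Hale)
Arlen: 13  (via Yarm)
Shortest route: Dunly → Yarm → Arlen = 13 mi.

13 mi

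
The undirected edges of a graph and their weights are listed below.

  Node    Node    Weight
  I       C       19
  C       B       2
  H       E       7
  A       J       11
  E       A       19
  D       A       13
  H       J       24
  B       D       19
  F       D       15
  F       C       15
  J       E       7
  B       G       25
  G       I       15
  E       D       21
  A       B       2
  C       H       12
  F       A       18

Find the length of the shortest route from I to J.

34

Running Dijkstra from I:
I: 0
G: 15  (via I)
C: 19  (via I)
B: 21  (via C)
A: 23  (via B)
H: 31  (via C)
F: 34  (via C)
J: 34  (via A)
Shortest route: I–C–B–A–J = 34.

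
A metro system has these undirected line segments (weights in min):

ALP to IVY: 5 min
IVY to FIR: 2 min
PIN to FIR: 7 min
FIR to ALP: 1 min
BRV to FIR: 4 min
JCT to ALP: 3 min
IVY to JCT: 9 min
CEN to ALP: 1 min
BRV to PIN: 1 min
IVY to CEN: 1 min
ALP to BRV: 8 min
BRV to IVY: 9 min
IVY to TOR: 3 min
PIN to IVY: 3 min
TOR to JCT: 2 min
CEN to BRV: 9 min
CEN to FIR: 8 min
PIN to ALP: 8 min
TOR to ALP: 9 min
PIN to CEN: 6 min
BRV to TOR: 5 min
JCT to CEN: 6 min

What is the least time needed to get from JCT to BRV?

Shortest distances from JCT:
JCT: 0
TOR: 2  (via JCT)
ALP: 3  (via JCT)
CEN: 4  (via ALP)
FIR: 4  (via ALP)
IVY: 5  (via TOR)
BRV: 7  (via TOR)
Shortest route: JCT–TOR–BRV = 7 min.

7 min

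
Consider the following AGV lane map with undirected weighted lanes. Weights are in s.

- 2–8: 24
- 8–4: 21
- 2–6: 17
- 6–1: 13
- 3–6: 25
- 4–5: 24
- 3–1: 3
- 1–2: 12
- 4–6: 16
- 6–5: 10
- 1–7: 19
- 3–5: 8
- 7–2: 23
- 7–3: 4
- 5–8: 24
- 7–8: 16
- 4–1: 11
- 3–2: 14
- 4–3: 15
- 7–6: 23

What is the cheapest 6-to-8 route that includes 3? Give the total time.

Best 6 to 3: 6–1–3 costing 16
Best 3 to 8: 3–7–8 costing 20
Total via 3: 16 + 20 = 36 s.

36 s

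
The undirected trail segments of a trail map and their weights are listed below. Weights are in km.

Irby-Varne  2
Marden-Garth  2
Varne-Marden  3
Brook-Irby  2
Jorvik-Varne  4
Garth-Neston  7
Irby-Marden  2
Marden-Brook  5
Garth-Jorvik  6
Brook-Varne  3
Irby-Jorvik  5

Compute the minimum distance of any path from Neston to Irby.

11 km

Settle nodes by increasing distance from Neston:
Neston: 0
Garth: 7  (via Neston)
Marden: 9  (via Garth)
Irby: 11  (via Marden)
Shortest route: Neston–Garth–Marden–Irby = 11 km.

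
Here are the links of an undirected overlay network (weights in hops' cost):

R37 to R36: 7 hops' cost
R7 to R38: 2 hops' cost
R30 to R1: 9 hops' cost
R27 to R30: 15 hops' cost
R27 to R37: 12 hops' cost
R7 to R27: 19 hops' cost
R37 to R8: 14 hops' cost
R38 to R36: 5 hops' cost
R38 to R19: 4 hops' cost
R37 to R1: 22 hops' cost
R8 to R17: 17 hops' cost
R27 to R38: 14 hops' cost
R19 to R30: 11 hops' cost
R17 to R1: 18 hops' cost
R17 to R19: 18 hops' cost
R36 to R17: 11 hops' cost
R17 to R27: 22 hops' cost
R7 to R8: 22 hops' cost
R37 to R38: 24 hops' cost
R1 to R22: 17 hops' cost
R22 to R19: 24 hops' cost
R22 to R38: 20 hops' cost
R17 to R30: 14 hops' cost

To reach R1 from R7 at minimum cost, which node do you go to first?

Candidate routes:
R7 → R38 → R19 → R30 → R1: 2+4+11+9 = 26
R7 → R38 → R36 → R17 → R1: 2+5+11+18 = 36
Cheapest is R7 → R38 → R19 → R30 → R1 at 26 hops' cost.
So from R7 the first move is to R38.

R38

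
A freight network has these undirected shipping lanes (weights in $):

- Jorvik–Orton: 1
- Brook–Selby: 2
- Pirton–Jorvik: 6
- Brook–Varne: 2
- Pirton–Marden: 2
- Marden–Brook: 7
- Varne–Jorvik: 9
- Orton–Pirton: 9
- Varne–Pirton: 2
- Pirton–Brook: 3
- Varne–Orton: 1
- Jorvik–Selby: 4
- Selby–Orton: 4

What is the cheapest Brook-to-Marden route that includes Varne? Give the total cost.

$6

Best Brook to Varne: Brook → Varne costing 2
Shortest Varne→Marden: Varne → Pirton → Marden = 4
Total via Varne: 2 + 4 = $6.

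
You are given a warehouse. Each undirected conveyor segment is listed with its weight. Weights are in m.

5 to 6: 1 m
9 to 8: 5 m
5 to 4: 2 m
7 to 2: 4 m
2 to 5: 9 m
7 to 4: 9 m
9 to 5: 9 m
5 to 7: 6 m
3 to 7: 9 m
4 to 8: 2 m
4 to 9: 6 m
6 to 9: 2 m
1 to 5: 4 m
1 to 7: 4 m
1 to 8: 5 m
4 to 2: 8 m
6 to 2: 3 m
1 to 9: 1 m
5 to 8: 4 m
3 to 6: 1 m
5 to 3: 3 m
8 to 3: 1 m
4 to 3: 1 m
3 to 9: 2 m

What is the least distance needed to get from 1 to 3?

Candidate routes:
1–9–3: 1+2 = 3
1–8–3: 5+1 = 6
1–9–6–3: 1+2+1 = 4
Cheapest is 1–9–3 at 3 m.

3 m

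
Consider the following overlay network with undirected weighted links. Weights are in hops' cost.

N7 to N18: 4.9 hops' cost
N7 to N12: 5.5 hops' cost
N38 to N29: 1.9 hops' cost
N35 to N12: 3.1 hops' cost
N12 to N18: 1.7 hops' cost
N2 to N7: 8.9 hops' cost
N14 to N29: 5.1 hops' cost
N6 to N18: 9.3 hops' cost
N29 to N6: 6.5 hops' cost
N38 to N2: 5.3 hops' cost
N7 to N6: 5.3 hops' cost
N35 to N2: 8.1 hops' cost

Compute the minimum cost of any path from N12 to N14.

22.4 hops' cost

Running Dijkstra from N12:
N12: 0
N18: 1.7  (via N12)
N35: 3.1  (via N12)
N7: 5.5  (via N12)
N6: 10.8  (via N7)
N2: 11.2  (via N35)
N38: 16.5  (via N2)
N29: 17.3  (via N6)
N14: 22.4  (via N29)
Shortest route: N12 → N7 → N6 → N29 → N14 = 22.4 hops' cost.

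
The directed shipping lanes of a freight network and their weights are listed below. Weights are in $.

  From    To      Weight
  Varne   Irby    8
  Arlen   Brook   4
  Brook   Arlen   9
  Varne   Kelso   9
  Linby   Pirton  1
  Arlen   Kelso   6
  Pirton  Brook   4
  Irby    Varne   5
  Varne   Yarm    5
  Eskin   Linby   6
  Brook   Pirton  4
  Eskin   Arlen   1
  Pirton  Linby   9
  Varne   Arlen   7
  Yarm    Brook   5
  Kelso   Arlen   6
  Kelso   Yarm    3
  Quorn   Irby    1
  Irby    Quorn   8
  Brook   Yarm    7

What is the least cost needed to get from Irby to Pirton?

$19

Enumerating some paths:
Irby–Varne–Yarm–Brook–Pirton: 5+5+5+4 = 19
Irby–Varne–Arlen–Brook–Pirton: 5+7+4+4 = 20
The minimum is $19 via Irby–Varne–Yarm–Brook–Pirton.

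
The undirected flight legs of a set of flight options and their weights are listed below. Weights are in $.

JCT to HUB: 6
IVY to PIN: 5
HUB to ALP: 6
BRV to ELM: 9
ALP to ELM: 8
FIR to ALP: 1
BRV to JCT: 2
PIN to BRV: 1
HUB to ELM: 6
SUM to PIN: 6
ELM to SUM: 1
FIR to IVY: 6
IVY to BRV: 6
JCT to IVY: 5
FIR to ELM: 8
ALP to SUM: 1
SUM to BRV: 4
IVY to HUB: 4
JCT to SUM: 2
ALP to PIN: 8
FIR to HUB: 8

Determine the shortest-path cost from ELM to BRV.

$5

Settle nodes by increasing distance from ELM:
ELM: 0
SUM: 1  (via ELM)
ALP: 2  (via SUM)
JCT: 3  (via SUM)
FIR: 3  (via ALP)
BRV: 5  (via SUM)
Shortest route: ELM–SUM–BRV = $5.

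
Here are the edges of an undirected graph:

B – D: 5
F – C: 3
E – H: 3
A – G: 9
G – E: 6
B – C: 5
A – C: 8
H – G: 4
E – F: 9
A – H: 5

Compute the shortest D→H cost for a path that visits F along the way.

Best D to F: D–B–C–F costing 13
Shortest F→H: F–E–H = 12
Total via F: 13 + 12 = 25.

25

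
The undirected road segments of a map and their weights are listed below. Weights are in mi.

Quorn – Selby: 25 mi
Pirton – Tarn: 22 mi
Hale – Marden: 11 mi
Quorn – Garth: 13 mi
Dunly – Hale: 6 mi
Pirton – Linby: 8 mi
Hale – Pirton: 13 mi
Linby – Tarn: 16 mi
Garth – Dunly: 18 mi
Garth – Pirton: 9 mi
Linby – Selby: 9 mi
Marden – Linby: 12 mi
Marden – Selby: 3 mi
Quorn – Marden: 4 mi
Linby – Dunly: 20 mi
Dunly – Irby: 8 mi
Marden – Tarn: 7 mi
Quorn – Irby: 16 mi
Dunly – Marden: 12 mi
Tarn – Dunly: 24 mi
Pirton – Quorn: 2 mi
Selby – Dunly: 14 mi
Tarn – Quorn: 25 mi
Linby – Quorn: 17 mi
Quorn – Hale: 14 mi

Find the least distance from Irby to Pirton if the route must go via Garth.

35 mi

Best Irby to Garth: Irby → Dunly → Garth costing 26
Shortest Garth→Pirton: Garth → Pirton = 9
Total via Garth: 26 + 9 = 35 mi.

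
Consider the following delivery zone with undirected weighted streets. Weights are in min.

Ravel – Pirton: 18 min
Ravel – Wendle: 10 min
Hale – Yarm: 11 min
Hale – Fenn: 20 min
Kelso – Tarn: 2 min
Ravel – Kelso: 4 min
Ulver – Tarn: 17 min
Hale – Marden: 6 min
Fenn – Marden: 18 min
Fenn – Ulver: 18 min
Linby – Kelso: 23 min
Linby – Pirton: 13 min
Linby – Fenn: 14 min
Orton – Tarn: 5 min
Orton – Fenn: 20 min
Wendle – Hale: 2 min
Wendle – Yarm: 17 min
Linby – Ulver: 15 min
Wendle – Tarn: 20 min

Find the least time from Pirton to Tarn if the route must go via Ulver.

Best Pirton to Ulver: Pirton → Linby → Ulver costing 28
Shortest Ulver→Tarn: Ulver → Tarn = 17
Total via Ulver: 28 + 17 = 45 min.

45 min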